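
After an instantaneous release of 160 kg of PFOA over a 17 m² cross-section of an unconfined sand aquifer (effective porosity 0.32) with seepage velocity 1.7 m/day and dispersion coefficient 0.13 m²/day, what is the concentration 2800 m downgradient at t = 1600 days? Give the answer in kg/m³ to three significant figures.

0.000263 kg/m³

For an instantaneous plane source, C(x,t) = M/(n_e·A·√(4πDt)) · exp(−(x−vt)²/(4Dt)), with n_e·A the pore (flow) area.
Plume center vt = 1.7 × 1600 = 2720 m, so the well at 2800 m is 80 m downgradient of the peak.
√(4πDt) = 51.13 m, giving peak height M/(n_e·A·√(4πDt)) = 160/(0.32 × 17 × 51.13) = 0.5752 kg/m³.
(x−vt)²/(4Dt) = (80)²/(4 × 0.13 × 1600) = 7.692; exp(−7.692) = 0.0004565.
C = 0.5752 × 0.0004565 = 0.000263 kg/m³.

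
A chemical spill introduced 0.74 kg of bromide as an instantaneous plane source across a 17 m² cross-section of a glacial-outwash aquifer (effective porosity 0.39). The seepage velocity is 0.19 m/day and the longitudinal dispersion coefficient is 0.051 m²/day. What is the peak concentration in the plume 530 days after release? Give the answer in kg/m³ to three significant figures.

0.00606 kg/m³

The peak of an instantaneous 1D plume sits at x = vt; there the Gaussian factor is 1 and C_max = M/(n_e·A·√(4πDt)), where n_e·A is the pore area the mass is dissolved in.
√(4πDt) = √(4π × 0.051 × 530) = 18.43 m, so C_max = 0.74/(0.39 × 17 × 18.43) = 0.00606 kg/m³.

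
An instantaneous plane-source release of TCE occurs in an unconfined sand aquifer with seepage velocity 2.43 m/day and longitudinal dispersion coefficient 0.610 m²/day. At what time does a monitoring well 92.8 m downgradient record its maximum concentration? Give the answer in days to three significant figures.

38.1 days

For the 1D instantaneous-source solution, setting ∂C/∂t = 0 at fixed x gives v²t² + 2Dt − x² = 0, so t = (√(D² + v²x²) − D)/v².
√(D² + v²x²) = √(0.610² + 2.43² × 92.8²) = 225.5; v² = 5.9049.
t = (225.5 − 0.610)/5.9049 = 38.1 days (vs. the pure-advection estimate x/v = 38.2 d).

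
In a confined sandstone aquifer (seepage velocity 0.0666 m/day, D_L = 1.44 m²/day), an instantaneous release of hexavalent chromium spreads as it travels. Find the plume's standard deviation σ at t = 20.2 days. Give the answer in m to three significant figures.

Dispersive spreading gives a Gaussian with σ² = 2Dt; advection only shifts the center.
σ = √(2 × 1.44 × 20.2) = 7.63 m.

7.63 m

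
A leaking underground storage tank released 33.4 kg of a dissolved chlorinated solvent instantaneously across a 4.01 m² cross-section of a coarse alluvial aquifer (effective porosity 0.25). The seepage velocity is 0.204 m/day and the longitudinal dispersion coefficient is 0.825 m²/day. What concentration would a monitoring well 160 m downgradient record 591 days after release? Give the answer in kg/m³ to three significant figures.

0.192 kg/m³

For an instantaneous plane source, C(x,t) = M/(n_e·A·√(4πDt)) · exp(−(x−vt)²/(4Dt)), with n_e·A the pore (flow) area.
Plume center vt = 0.204 × 591 = 120.564 m, so the well at 160 m is 39.436 m downgradient of the peak.
√(4πDt) = 78.28 m, giving peak height M/(n_e·A·√(4πDt)) = 33.4/(0.25 × 4.01 × 78.28) = 0.4256 kg/m³.
(x−vt)²/(4Dt) = (39.436)²/(4 × 0.825 × 591) = 0.7974; exp(−0.7974) = 0.4505.
C = 0.4256 × 0.4505 = 0.192 kg/m³.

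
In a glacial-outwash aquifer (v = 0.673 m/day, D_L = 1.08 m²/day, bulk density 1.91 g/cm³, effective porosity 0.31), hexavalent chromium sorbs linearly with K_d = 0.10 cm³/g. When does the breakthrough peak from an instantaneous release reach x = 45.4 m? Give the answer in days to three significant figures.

105 days

Retardation factor R = 1 + ρ_b·K_d/n = 1 + 1.91 × 0.10/0.31 = 1.616.
Sorption retards both mechanisms: v_R = v/R = 0.4165 m/day, D_R = D/R = 0.6683 m²/day.
Peak time from v_R²t² + 2D_R t − x² = 0: t = (√(D_R² + v_R²x²) − D_R)/v_R².
√(D_R² + v_R²x²) = √(0.6683² + 0.4165² × 45.4²) = 18.92; v_R² = 0.1735.
t = (18.92 − 0.6683)/0.1735 = 105 days.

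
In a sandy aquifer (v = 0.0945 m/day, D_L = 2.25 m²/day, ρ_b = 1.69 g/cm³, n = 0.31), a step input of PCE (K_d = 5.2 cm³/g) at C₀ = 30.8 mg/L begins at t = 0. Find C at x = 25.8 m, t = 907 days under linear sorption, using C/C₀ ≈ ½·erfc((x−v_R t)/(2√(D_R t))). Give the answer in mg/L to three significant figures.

0.806 mg/L

Retardation factor R = 1 + ρ_b·K_d/n = 1 + 1.69 × 5.2/0.31 = 29.35.
Sorption retards both mechanisms: v_R = v/R = 0.003220 m/day, D_R = D/R = 0.07666 m²/day.
v_R·t = 0.003220 × 907 = 2.92054 m; 2√(D_R t) = 16.68 m; argument = (25.8 − 2.92054)/16.68 = 1.372.
C = C₀ × ½·erfc(1.372) = 30.8 × 0.02617 = 0.806 mg/L.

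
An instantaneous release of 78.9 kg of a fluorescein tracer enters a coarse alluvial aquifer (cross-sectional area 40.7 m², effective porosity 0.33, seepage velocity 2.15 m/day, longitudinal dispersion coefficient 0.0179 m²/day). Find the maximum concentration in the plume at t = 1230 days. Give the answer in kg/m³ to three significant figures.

The peak of an instantaneous 1D plume sits at x = vt; there the Gaussian factor is 1 and C_max = M/(n_e·A·√(4πDt)), where n_e·A is the pore area the mass is dissolved in.
√(4πDt) = √(4π × 0.0179 × 1230) = 16.63 m, so C_max = 78.9/(0.33 × 40.7 × 16.63) = 0.353 kg/m³.

0.353 kg/m³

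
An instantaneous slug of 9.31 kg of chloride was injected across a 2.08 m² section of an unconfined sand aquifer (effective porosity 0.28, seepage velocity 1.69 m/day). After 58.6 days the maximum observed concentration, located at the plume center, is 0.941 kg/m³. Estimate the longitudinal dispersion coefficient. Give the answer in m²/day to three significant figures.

At the plume center C_max = M/(n_e·A·√(4πDt)), so D = M²/(4πt·(n_e·A·C_max)²).
n_e·A·C_max = 0.28 × 2.08 × 0.941 = 0.5480 kg/m.
D = 9.31²/(4π × 58.6 × 0.5480²) = 0.392 m²/day.

0.392 m²/day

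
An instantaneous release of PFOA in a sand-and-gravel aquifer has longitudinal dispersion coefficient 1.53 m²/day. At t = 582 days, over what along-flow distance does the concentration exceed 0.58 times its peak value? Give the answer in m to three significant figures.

88.1 m

The plume is Gaussian with σ = √(2Dt) = √(2 × 1.53 × 582) = 42.20 m.
C/C_peak = exp(−Δx²/(2σ²)) = 0.58 ⇒ Δx = σ·√(−2 ln 0.58) = 42.20 × 1.044 = 44.06 m.
Width = 2Δx = 88.1 m.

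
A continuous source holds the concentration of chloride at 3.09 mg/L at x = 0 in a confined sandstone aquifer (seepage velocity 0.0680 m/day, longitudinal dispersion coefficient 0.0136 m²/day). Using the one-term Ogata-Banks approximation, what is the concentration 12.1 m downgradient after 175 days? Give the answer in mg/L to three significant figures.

1.43 mg/L

For a continuous step input, C/C₀ ≈ ½·erfc((x−vt)/(2√(Dt))).
vt = 0.0680 × 175 = 11.9 m and 2√(Dt) = 2√(0.0136 × 175) = 3.085 m.
Argument (x−vt)/(2√(Dt)) = (12.1 − 11.9)/3.085 = 0.06483; ½·erfc(0.06483) = 0.4635.
C = 3.09 × 0.4635 = 1.43 mg/L.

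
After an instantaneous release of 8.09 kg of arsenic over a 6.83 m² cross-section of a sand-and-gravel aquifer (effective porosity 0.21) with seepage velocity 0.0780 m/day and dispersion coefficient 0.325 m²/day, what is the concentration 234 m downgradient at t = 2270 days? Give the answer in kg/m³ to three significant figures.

For an instantaneous plane source, C(x,t) = M/(n_e·A·√(4πDt)) · exp(−(x−vt)²/(4Dt)), with n_e·A the pore (flow) area.
Plume center vt = 0.0780 × 2270 = 177.06 m, so the well at 234 m is 56.94 m downgradient of the peak.
√(4πDt) = 96.29 m, giving peak height M/(n_e·A·√(4πDt)) = 8.09/(0.21 × 6.83 × 96.29) = 0.05858 kg/m³.
(x−vt)²/(4Dt) = (56.94)²/(4 × 0.325 × 2270) = 1.099; exp(−1.099) = 0.3332.
C = 0.05858 × 0.3332 = 0.0195 kg/m³.

0.0195 kg/m³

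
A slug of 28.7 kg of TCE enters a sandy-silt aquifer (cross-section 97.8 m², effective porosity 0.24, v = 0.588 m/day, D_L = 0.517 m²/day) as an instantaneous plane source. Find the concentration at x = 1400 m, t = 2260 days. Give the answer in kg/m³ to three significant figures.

For an instantaneous plane source, C(x,t) = M/(n_e·A·√(4πDt)) · exp(−(x−vt)²/(4Dt)), with n_e·A the pore (flow) area.
Plume center vt = 0.588 × 2260 = 1328.88 m, so the well at 1400 m is 71.12 m downgradient of the peak.
√(4πDt) = 121.2 m, giving peak height M/(n_e·A·√(4πDt)) = 28.7/(0.24 × 97.8 × 121.2) = 0.01009 kg/m³.
(x−vt)²/(4Dt) = (71.12)²/(4 × 0.517 × 2260) = 1.082; exp(−1.082) = 0.3389.
C = 0.01009 × 0.3389 = 0.00342 kg/m³.

0.00342 kg/m³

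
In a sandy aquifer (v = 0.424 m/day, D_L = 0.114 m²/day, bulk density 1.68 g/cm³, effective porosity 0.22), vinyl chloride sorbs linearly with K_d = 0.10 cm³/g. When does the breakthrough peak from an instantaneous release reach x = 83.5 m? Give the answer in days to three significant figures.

Retardation factor R = 1 + ρ_b·K_d/n = 1 + 1.68 × 0.10/0.22 = 1.764.
Sorption retards both mechanisms: v_R = v/R = 0.2404 m/day, D_R = D/R = 0.06463 m²/day.
Peak time from v_R²t² + 2D_R t − x² = 0: t = (√(D_R² + v_R²x²) − D_R)/v_R².
√(D_R² + v_R²x²) = √(0.06463² + 0.2404² × 83.5²) = 20.07; v_R² = 0.05779.
t = (20.07 − 0.06463)/0.05779 = 346 days.

346 days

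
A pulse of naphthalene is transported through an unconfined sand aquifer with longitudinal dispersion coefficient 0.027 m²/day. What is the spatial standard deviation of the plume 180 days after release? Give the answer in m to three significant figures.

3.12 m

Dispersive spreading gives a Gaussian with σ² = 2Dt; advection only shifts the center.
σ = √(2 × 0.027 × 180) = 3.12 m.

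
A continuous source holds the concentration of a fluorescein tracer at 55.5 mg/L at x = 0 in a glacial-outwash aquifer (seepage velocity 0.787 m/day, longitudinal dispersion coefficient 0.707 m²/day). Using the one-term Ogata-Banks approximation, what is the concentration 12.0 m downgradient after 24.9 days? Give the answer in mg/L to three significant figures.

49.9 mg/L

For a continuous step input, C/C₀ ≈ ½·erfc((x−vt)/(2√(Dt))).
vt = 0.787 × 24.9 = 19.5963 m and 2√(Dt) = 2√(0.707 × 24.9) = 8.391 m.
Argument (x−vt)/(2√(Dt)) = (12.0 − 19.5963)/8.391 = -0.9053; ½·erfc(-0.9053) = 0.8998.
C = 55.5 × 0.8998 = 49.9 mg/L.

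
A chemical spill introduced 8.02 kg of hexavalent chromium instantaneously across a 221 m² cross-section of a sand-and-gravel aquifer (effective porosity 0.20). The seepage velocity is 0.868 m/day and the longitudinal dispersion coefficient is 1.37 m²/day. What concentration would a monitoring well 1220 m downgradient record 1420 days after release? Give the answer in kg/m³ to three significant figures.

0.00114 kg/m³

For an instantaneous plane source, C(x,t) = M/(n_e·A·√(4πDt)) · exp(−(x−vt)²/(4Dt)), with n_e·A the pore (flow) area.
Plume center vt = 0.868 × 1420 = 1232.56 m, so the well at 1220 m is 12.56 m upgradient of the peak.
√(4πDt) = 156.4 m, giving peak height M/(n_e·A·√(4πDt)) = 8.02/(0.20 × 221 × 156.4) = 0.001160 kg/m³.
(x−vt)²/(4Dt) = (-12.56)²/(4 × 1.37 × 1420) = 0.02027; exp(−0.02027) = 0.9799.
C = 0.001160 × 0.9799 = 0.00114 kg/m³.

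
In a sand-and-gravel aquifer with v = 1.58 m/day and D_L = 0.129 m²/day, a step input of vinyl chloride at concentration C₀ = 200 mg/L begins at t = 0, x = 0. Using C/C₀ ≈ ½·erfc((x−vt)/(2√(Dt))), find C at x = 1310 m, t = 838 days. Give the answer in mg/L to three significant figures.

For a continuous step input, C/C₀ ≈ ½·erfc((x−vt)/(2√(Dt))).
vt = 1.58 × 838 = 1324.04 m and 2√(Dt) = 2√(0.129 × 838) = 20.79 m.
Argument (x−vt)/(2√(Dt)) = (1310 − 1324.04)/20.79 = -0.6753; ½·erfc(-0.6753) = 0.8302.
C = 200 × 0.8302 = 166 mg/L.

166 mg/L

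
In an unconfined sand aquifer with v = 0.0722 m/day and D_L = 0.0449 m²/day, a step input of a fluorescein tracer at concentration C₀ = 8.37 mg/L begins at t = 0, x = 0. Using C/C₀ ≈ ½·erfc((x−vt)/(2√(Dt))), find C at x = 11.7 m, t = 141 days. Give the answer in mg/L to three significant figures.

2.80 mg/L

For a continuous step input, C/C₀ ≈ ½·erfc((x−vt)/(2√(Dt))).
vt = 0.0722 × 141 = 10.1802 m and 2√(Dt) = 2√(0.0449 × 141) = 5.032 m.
Argument (x−vt)/(2√(Dt)) = (11.7 − 10.1802)/5.032 = 0.3020; ½·erfc(0.3020) = 0.3347.
C = 8.37 × 0.3347 = 2.80 mg/L.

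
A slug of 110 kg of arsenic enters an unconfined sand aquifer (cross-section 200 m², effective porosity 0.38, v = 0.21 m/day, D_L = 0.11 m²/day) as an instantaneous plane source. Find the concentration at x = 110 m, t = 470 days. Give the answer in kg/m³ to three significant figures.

0.0306 kg/m³

For an instantaneous plane source, C(x,t) = M/(n_e·A·√(4πDt)) · exp(−(x−vt)²/(4Dt)), with n_e·A the pore (flow) area.
Plume center vt = 0.21 × 470 = 98.7 m, so the well at 110 m is 11.3 m downgradient of the peak.
√(4πDt) = 25.49 m, giving peak height M/(n_e·A·√(4πDt)) = 110/(0.38 × 200 × 25.49) = 0.05678 kg/m³.
(x−vt)²/(4Dt) = (11.3)²/(4 × 0.11 × 470) = 0.6175; exp(−0.6175) = 0.5393.
C = 0.05678 × 0.5393 = 0.0306 kg/m³.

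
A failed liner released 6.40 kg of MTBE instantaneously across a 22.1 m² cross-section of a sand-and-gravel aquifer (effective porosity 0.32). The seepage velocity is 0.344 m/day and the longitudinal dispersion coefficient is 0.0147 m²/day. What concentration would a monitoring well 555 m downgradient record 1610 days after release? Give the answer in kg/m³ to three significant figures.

0.0517 kg/m³

For an instantaneous plane source, C(x,t) = M/(n_e·A·√(4πDt)) · exp(−(x−vt)²/(4Dt)), with n_e·A the pore (flow) area.
Plume center vt = 0.344 × 1610 = 553.84 m, so the well at 555 m is 1.16 m downgradient of the peak.
√(4πDt) = 17.25 m, giving peak height M/(n_e·A·√(4πDt)) = 6.40/(0.32 × 22.1 × 17.25) = 0.05246 kg/m³.
(x−vt)²/(4Dt) = (1.16)²/(4 × 0.0147 × 1610) = 0.01421; exp(−0.01421) = 0.9859.
C = 0.05246 × 0.9859 = 0.0517 kg/m³.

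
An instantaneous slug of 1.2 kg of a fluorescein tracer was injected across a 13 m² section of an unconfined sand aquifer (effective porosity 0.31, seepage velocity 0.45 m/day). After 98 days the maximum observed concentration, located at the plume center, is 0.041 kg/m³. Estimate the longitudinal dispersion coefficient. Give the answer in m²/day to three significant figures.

At the plume center C_max = M/(n_e·A·√(4πDt)), so D = M²/(4πt·(n_e·A·C_max)²).
n_e·A·C_max = 0.31 × 13 × 0.041 = 0.1652 kg/m.
D = 1.2²/(4π × 98 × 0.1652²) = 0.0428 m²/day.

0.0428 m²/day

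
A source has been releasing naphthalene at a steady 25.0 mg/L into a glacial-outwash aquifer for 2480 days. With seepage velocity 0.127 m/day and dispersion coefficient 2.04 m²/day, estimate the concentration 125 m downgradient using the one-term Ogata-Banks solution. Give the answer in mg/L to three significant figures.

24.3 mg/L

For a continuous step input, C/C₀ ≈ ½·erfc((x−vt)/(2√(Dt))).
vt = 0.127 × 2480 = 314.96 m and 2√(Dt) = 2√(2.04 × 2480) = 142.3 m.
Argument (x−vt)/(2√(Dt)) = (125 − 314.96)/142.3 = -1.335; ½·erfc(-1.335) = 0.9705.
C = 25.0 × 0.9705 = 24.3 mg/L.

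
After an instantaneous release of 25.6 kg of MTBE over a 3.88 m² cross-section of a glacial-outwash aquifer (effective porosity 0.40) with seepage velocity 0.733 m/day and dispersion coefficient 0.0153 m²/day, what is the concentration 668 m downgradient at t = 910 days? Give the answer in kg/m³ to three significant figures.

For an instantaneous plane source, C(x,t) = M/(n_e·A·√(4πDt)) · exp(−(x−vt)²/(4Dt)), with n_e·A the pore (flow) area.
Plume center vt = 0.733 × 910 = 667.03 m, so the well at 668 m is 0.97 m downgradient of the peak.
√(4πDt) = 13.23 m, giving peak height M/(n_e·A·√(4πDt)) = 25.6/(0.40 × 3.88 × 13.23) = 1.247 kg/m³.
(x−vt)²/(4Dt) = (0.97)²/(4 × 0.0153 × 910) = 0.01689; exp(−0.01689) = 0.9833.
C = 1.247 × 0.9833 = 1.23 kg/m³.

1.23 kg/m³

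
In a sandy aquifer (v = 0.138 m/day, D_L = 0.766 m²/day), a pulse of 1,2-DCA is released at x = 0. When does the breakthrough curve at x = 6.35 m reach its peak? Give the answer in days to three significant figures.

For the 1D instantaneous-source solution, setting ∂C/∂t = 0 at fixed x gives v²t² + 2Dt − x² = 0, so t = (√(D² + v²x²) − D)/v².
√(D² + v²x²) = √(0.766² + 0.138² × 6.35²) = 1.164; v² = 0.019044.
t = (1.164 − 0.766)/0.019044 = 20.9 days (vs. the pure-advection estimate x/v = 46.0 d).

20.9 days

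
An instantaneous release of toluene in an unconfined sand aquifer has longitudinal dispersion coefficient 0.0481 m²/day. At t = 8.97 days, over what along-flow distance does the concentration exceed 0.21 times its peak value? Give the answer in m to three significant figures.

The plume is Gaussian with σ = √(2Dt) = √(2 × 0.0481 × 8.97) = 0.9289 m.
C/C_peak = exp(−Δx²/(2σ²)) = 0.21 ⇒ Δx = σ·√(−2 ln 0.21) = 0.9289 × 1.767 = 1.641 m.
Width = 2Δx = 3.28 m.

3.28 m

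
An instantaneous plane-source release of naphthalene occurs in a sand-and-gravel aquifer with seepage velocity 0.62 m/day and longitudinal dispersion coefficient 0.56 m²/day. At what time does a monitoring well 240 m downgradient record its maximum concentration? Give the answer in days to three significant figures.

386 days

For the 1D instantaneous-source solution, setting ∂C/∂t = 0 at fixed x gives v²t² + 2Dt − x² = 0, so t = (√(D² + v²x²) − D)/v².
√(D² + v²x²) = √(0.56² + 0.62² × 240²) = 148.8; v² = 0.3844.
t = (148.8 − 0.56)/0.3844 = 386 days (vs. the pure-advection estimate x/v = 387 d).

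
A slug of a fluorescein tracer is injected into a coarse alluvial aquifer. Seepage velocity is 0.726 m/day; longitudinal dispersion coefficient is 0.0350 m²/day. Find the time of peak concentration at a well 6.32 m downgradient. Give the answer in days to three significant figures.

8.64 days

For the 1D instantaneous-source solution, setting ∂C/∂t = 0 at fixed x gives v²t² + 2Dt − x² = 0, so t = (√(D² + v²x²) − D)/v².
√(D² + v²x²) = √(0.0350² + 0.726² × 6.32²) = 4.588; v² = 0.527076.
t = (4.588 − 0.0350)/0.527076 = 8.64 days (vs. the pure-advection estimate x/v = 8.71 d).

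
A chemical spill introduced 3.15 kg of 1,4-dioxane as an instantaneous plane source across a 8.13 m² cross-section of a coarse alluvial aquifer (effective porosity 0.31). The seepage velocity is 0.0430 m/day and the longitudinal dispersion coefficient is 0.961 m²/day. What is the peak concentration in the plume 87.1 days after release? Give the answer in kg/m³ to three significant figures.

The peak of an instantaneous 1D plume sits at x = vt; there the Gaussian factor is 1 and C_max = M/(n_e·A·√(4πDt)), where n_e·A is the pore area the mass is dissolved in.
√(4πDt) = √(4π × 0.961 × 87.1) = 32.43 m, so C_max = 3.15/(0.31 × 8.13 × 32.43) = 0.0385 kg/m³.

0.0385 kg/m³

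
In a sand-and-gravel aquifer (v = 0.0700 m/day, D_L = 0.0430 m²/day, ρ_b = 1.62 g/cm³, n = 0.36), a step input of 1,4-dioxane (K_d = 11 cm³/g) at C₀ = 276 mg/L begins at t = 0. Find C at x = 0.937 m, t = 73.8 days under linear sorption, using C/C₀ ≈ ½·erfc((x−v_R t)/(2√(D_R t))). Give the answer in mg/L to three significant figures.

Retardation factor R = 1 + ρ_b·K_d/n = 1 + 1.62 × 11/0.36 = 50.50.
Sorption retards both mechanisms: v_R = v/R = 0.001386 m/day, D_R = D/R = 0.0008515 m²/day.
v_R·t = 0.001386 × 73.8 = 0.1022868 m; 2√(D_R t) = 0.5014 m; argument = (0.937 − 0.1022868)/0.5014 = 1.665.
C = C₀ × ½·erfc(1.665) = 276 × 0.009270 = 2.56 mg/L.

2.56 mg/L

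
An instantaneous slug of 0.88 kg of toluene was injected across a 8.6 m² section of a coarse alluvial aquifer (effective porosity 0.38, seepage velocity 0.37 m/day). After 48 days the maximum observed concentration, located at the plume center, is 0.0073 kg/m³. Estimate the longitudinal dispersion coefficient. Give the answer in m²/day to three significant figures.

At the plume center C_max = M/(n_e·A·√(4πDt)), so D = M²/(4πt·(n_e·A·C_max)²).
n_e·A·C_max = 0.38 × 8.6 × 0.0073 = 0.02386 kg/m.
D = 0.88²/(4π × 48 × 0.02386²) = 2.26 m²/day.

2.26 m²/day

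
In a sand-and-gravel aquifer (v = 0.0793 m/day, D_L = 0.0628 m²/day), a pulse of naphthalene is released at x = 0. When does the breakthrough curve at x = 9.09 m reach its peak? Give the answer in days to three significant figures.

For the 1D instantaneous-source solution, setting ∂C/∂t = 0 at fixed x gives v²t² + 2Dt − x² = 0, so t = (√(D² + v²x²) − D)/v².
√(D² + v²x²) = √(0.0628² + 0.0793² × 9.09²) = 0.7236; v² = 0.00628849.
t = (0.7236 − 0.0628)/0.00628849 = 105 days (vs. the pure-advection estimate x/v = 115 d).

105 days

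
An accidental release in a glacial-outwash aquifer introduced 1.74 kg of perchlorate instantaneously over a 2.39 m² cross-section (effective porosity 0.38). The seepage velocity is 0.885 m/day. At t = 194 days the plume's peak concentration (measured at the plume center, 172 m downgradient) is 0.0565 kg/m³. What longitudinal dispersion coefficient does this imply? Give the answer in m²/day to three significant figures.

0.472 m²/day

At the plume center C_max = M/(n_e·A·√(4πDt)), so D = M²/(4πt·(n_e·A·C_max)²).
n_e·A·C_max = 0.38 × 2.39 × 0.0565 = 0.05131 kg/m.
D = 1.74²/(4π × 194 × 0.05131²) = 0.472 m²/day.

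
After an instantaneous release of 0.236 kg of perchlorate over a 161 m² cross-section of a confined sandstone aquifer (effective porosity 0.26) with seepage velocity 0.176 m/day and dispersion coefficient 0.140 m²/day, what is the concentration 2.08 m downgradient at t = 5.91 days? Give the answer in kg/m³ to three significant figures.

For an instantaneous plane source, C(x,t) = M/(n_e·A·√(4πDt)) · exp(−(x−vt)²/(4Dt)), with n_e·A the pore (flow) area.
Plume center vt = 0.176 × 5.91 = 1.04016 m, so the well at 2.08 m is 1.03984 m downgradient of the peak.
√(4πDt) = 3.225 m, giving peak height M/(n_e·A·√(4πDt)) = 0.236/(0.26 × 161 × 3.225) = 0.001748 kg/m³.
(x−vt)²/(4Dt) = (1.03984)²/(4 × 0.140 × 5.91) = 0.3267; exp(−0.3267) = 0.7213.
C = 0.001748 × 0.7213 = 0.00126 kg/m³.

0.00126 kg/m³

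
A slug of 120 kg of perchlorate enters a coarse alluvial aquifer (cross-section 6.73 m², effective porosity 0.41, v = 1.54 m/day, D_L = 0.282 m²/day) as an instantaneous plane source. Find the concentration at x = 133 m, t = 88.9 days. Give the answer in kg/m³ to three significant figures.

2.10 kg/m³

For an instantaneous plane source, C(x,t) = M/(n_e·A·√(4πDt)) · exp(−(x−vt)²/(4Dt)), with n_e·A the pore (flow) area.
Plume center vt = 1.54 × 88.9 = 136.906 m, so the well at 133 m is 3.906 m upgradient of the peak.
√(4πDt) = 17.75 m, giving peak height M/(n_e·A·√(4πDt)) = 120/(0.41 × 6.73 × 17.75) = 2.450 kg/m³.
(x−vt)²/(4Dt) = (-3.906)²/(4 × 0.282 × 88.9) = 0.1521; exp(−0.1521) = 0.8589.
C = 2.450 × 0.8589 = 2.10 kg/m³.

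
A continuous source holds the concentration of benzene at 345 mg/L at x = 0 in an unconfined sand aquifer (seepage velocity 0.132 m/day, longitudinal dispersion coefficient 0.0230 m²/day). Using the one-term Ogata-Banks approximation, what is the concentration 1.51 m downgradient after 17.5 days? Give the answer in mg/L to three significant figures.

281 mg/L

For a continuous step input, C/C₀ ≈ ½·erfc((x−vt)/(2√(Dt))).
vt = 0.132 × 17.5 = 2.31 m and 2√(Dt) = 2√(0.0230 × 17.5) = 1.269 m.
Argument (x−vt)/(2√(Dt)) = (1.51 − 2.31)/1.269 = -0.6304; ½·erfc(-0.6304) = 0.8137.
C = 345 × 0.8137 = 281 mg/L.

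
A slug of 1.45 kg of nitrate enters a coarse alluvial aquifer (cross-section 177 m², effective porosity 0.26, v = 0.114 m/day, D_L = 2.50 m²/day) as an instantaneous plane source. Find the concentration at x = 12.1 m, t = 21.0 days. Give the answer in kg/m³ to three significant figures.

For an instantaneous plane source, C(x,t) = M/(n_e·A·√(4πDt)) · exp(−(x−vt)²/(4Dt)), with n_e·A the pore (flow) area.
Plume center vt = 0.114 × 21.0 = 2.394 m, so the well at 12.1 m is 9.706 m downgradient of the peak.
√(4πDt) = 25.69 m, giving peak height M/(n_e·A·√(4πDt)) = 1.45/(0.26 × 177 × 25.69) = 0.001226 kg/m³.
(x−vt)²/(4Dt) = (9.706)²/(4 × 2.50 × 21.0) = 0.4486; exp(−0.4486) = 0.6385.
C = 0.001226 × 0.6385 = 0.000783 kg/m³.

0.000783 kg/m³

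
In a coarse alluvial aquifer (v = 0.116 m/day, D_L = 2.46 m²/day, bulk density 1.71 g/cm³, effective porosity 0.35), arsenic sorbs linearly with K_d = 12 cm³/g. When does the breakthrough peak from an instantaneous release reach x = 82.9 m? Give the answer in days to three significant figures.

Retardation factor R = 1 + ρ_b·K_d/n = 1 + 1.71 × 12/0.35 = 59.63.
Sorption retards both mechanisms: v_R = v/R = 0.001945 m/day, D_R = D/R = 0.04125 m²/day.
Peak time from v_R²t² + 2D_R t − x² = 0: t = (√(D_R² + v_R²x²) − D_R)/v_R².
√(D_R² + v_R²x²) = √(0.04125² + 0.001945² × 82.9²) = 0.1664; v_R² = 3.783e-06.
t = (0.1664 − 0.04125)/3.783e-06 = 33100 days.

33100 days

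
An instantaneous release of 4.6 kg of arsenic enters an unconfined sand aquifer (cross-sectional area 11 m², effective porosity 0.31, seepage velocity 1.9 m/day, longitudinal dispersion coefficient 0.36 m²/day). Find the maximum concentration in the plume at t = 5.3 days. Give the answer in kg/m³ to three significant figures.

0.275 kg/m³

The peak of an instantaneous 1D plume sits at x = vt; there the Gaussian factor is 1 and C_max = M/(n_e·A·√(4πDt)), where n_e·A is the pore area the mass is dissolved in.
√(4πDt) = √(4π × 0.36 × 5.3) = 4.897 m, so C_max = 4.6/(0.31 × 11 × 4.897) = 0.275 kg/m³.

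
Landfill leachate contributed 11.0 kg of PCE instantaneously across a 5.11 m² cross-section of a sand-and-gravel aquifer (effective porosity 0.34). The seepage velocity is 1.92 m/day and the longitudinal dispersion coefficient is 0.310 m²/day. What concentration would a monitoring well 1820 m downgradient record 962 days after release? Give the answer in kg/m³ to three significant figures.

For an instantaneous plane source, C(x,t) = M/(n_e·A·√(4πDt)) · exp(−(x−vt)²/(4Dt)), with n_e·A the pore (flow) area.
Plume center vt = 1.92 × 962 = 1847.04 m, so the well at 1820 m is 27.04 m upgradient of the peak.
√(4πDt) = 61.22 m, giving peak height M/(n_e·A·√(4πDt)) = 11.0/(0.34 × 5.11 × 61.22) = 0.1034 kg/m³.
(x−vt)²/(4Dt) = (-27.04)²/(4 × 0.310 × 962) = 0.6129; exp(−0.6129) = 0.5418.
C = 0.1034 × 0.5418 = 0.0560 kg/m³.

0.0560 kg/m³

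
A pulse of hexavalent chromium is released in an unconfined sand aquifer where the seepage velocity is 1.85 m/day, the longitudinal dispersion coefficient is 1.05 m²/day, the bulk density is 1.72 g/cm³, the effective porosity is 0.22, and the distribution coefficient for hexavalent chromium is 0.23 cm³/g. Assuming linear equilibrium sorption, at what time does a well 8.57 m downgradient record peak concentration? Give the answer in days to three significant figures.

12.1 days

Retardation factor R = 1 + ρ_b·K_d/n = 1 + 1.72 × 0.23/0.22 = 2.798.
Sorption retards both mechanisms: v_R = v/R = 0.6612 m/day, D_R = D/R = 0.3753 m²/day.
Peak time from v_R²t² + 2D_R t − x² = 0: t = (√(D_R² + v_R²x²) − D_R)/v_R².
√(D_R² + v_R²x²) = √(0.3753² + 0.6612² × 8.57²) = 5.679; v_R² = 0.4372.
t = (5.679 − 0.3753)/0.4372 = 12.1 days.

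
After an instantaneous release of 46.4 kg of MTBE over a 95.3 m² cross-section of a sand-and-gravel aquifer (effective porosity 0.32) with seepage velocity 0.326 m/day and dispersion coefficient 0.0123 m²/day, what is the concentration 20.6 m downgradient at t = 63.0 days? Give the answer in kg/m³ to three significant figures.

For an instantaneous plane source, C(x,t) = M/(n_e·A·√(4πDt)) · exp(−(x−vt)²/(4Dt)), with n_e·A the pore (flow) area.
Plume center vt = 0.326 × 63.0 = 20.538 m, so the well at 20.6 m is 0.062 m downgradient of the peak.
√(4πDt) = 3.121 m, giving peak height M/(n_e·A·√(4πDt)) = 46.4/(0.32 × 95.3 × 3.121) = 0.4875 kg/m³.
(x−vt)²/(4Dt) = (0.062)²/(4 × 0.0123 × 63.0) = 0.001240; exp(−0.001240) = 0.9988.
C = 0.4875 × 0.9988 = 0.487 kg/m³.

0.487 kg/m³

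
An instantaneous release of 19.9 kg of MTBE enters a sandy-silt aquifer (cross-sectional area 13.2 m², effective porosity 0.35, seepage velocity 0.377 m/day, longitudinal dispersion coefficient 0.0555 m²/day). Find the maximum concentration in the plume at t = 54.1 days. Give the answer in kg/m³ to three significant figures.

0.701 kg/m³

The peak of an instantaneous 1D plume sits at x = vt; there the Gaussian factor is 1 and C_max = M/(n_e·A·√(4πDt)), where n_e·A is the pore area the mass is dissolved in.
√(4πDt) = √(4π × 0.0555 × 54.1) = 6.143 m, so C_max = 19.9/(0.35 × 13.2 × 6.143) = 0.701 kg/m³.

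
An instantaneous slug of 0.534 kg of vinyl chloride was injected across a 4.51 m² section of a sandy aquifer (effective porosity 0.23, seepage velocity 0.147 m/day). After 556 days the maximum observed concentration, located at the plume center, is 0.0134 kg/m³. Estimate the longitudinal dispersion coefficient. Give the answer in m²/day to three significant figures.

0.211 m²/day

At the plume center C_max = M/(n_e·A·√(4πDt)), so D = M²/(4πt·(n_e·A·C_max)²).
n_e·A·C_max = 0.23 × 4.51 × 0.0134 = 0.01390 kg/m.
D = 0.534²/(4π × 556 × 0.01390²) = 0.211 m²/day.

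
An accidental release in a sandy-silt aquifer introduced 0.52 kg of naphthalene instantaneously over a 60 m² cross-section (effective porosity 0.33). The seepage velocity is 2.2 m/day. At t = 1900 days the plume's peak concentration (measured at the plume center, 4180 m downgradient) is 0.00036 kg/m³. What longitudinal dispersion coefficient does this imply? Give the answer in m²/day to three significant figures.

At the plume center C_max = M/(n_e·A·√(4πDt)), so D = M²/(4πt·(n_e·A·C_max)²).
n_e·A·C_max = 0.33 × 60 × 0.00036 = 0.007128 kg/m.
D = 0.52²/(4π × 1900 × 0.007128²) = 0.223 m²/day.

0.223 m²/day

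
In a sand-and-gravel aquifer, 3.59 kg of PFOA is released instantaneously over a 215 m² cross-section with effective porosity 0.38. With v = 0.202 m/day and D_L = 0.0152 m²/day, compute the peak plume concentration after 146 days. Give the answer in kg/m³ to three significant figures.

0.00832 kg/m³

The peak of an instantaneous 1D plume sits at x = vt; there the Gaussian factor is 1 and C_max = M/(n_e·A·√(4πDt)), where n_e·A is the pore area the mass is dissolved in.
√(4πDt) = √(4π × 0.0152 × 146) = 5.281 m, so C_max = 3.59/(0.38 × 215 × 5.281) = 0.00832 kg/m³.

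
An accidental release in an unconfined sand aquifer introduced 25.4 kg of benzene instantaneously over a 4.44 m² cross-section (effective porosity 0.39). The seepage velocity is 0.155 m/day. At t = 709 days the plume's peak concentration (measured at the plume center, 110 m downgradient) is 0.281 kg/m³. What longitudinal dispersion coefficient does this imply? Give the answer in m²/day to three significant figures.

0.306 m²/day

At the plume center C_max = M/(n_e·A·√(4πDt)), so D = M²/(4πt·(n_e·A·C_max)²).
n_e·A·C_max = 0.39 × 4.44 × 0.281 = 0.4866 kg/m.
D = 25.4²/(4π × 709 × 0.4866²) = 0.306 m²/day.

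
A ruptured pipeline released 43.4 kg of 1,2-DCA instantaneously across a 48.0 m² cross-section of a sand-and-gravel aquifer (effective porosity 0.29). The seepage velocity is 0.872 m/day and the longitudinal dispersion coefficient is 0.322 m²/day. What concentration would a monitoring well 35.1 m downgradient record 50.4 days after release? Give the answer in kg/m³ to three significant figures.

For an instantaneous plane source, C(x,t) = M/(n_e·A·√(4πDt)) · exp(−(x−vt)²/(4Dt)), with n_e·A the pore (flow) area.
Plume center vt = 0.872 × 50.4 = 43.9488 m, so the well at 35.1 m is 8.8488 m upgradient of the peak.
√(4πDt) = 14.28 m, giving peak height M/(n_e·A·√(4πDt)) = 43.4/(0.29 × 48.0 × 14.28) = 0.2183 kg/m³.
(x−vt)²/(4Dt) = (-8.8488)²/(4 × 0.322 × 50.4) = 1.206; exp(−1.206) = 0.2994.
C = 0.2183 × 0.2994 = 0.0654 kg/m³.

0.0654 kg/m³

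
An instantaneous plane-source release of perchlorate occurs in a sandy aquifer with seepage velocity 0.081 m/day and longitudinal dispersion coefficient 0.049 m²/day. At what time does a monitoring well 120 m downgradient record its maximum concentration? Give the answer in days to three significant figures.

For the 1D instantaneous-source solution, setting ∂C/∂t = 0 at fixed x gives v²t² + 2Dt − x² = 0, so t = (√(D² + v²x²) − D)/v².
√(D² + v²x²) = √(0.049² + 0.081² × 120²) = 9.720; v² = 0.006561.
t = (9.720 − 0.049)/0.006561 = 1470 days (vs. the pure-advection estimate x/v = 1480 d).

1470 days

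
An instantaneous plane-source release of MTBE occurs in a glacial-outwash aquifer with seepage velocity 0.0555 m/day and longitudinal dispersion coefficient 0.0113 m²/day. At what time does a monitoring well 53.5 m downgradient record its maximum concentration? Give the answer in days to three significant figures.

960 days

For the 1D instantaneous-source solution, setting ∂C/∂t = 0 at fixed x gives v²t² + 2Dt − x² = 0, so t = (√(D² + v²x²) − D)/v².
√(D² + v²x²) = √(0.0113² + 0.0555² × 53.5²) = 2.969; v² = 0.00308025.
t = (2.969 − 0.0113)/0.00308025 = 960 days (vs. the pure-advection estimate x/v = 964 d).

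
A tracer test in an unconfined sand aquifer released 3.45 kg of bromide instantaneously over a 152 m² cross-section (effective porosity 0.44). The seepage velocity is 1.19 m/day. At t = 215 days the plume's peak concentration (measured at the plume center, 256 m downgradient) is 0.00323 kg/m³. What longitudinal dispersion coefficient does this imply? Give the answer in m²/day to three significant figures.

0.0944 m²/day

At the plume center C_max = M/(n_e·A·√(4πDt)), so D = M²/(4πt·(n_e·A·C_max)²).
n_e·A·C_max = 0.44 × 152 × 0.00323 = 0.2160 kg/m.
D = 3.45²/(4π × 215 × 0.2160²) = 0.0944 m²/day.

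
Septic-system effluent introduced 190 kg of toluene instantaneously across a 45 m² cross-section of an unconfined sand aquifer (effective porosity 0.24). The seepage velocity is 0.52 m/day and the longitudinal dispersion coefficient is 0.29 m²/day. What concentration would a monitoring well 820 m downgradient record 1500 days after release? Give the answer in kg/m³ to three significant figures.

0.0949 kg/m³

For an instantaneous plane source, C(x,t) = M/(n_e·A·√(4πDt)) · exp(−(x−vt)²/(4Dt)), with n_e·A the pore (flow) area.
Plume center vt = 0.52 × 1500 = 780 m, so the well at 820 m is 40 m downgradient of the peak.
√(4πDt) = 73.93 m, giving peak height M/(n_e·A·√(4πDt)) = 190/(0.24 × 45 × 73.93) = 0.2380 kg/m³.
(x−vt)²/(4Dt) = (40)²/(4 × 0.29 × 1500) = 0.9195; exp(−0.9195) = 0.3987.
C = 0.2380 × 0.3987 = 0.0949 kg/m³.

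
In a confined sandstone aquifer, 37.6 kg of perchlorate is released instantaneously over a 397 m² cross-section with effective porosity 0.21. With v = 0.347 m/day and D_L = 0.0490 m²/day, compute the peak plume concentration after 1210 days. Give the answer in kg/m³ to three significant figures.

0.0165 kg/m³

The peak of an instantaneous 1D plume sits at x = vt; there the Gaussian factor is 1 and C_max = M/(n_e·A·√(4πDt)), where n_e·A is the pore area the mass is dissolved in.
√(4πDt) = √(4π × 0.0490 × 1210) = 27.30 m, so C_max = 37.6/(0.21 × 397 × 27.30) = 0.0165 kg/m³.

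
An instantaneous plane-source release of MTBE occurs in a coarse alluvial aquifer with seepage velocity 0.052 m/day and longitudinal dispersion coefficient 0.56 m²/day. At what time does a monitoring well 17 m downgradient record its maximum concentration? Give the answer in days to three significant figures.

For the 1D instantaneous-source solution, setting ∂C/∂t = 0 at fixed x gives v²t² + 2Dt − x² = 0, so t = (√(D² + v²x²) − D)/v².
√(D² + v²x²) = √(0.56² + 0.052² × 17²) = 1.046; v² = 0.002704.
t = (1.046 − 0.56)/0.002704 = 180 days (vs. the pure-advection estimate x/v = 327 d).

180 days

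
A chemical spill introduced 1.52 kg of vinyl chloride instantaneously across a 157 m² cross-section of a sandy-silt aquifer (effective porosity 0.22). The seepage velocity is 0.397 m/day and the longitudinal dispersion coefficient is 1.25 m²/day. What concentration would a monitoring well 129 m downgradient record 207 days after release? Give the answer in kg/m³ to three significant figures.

For an instantaneous plane source, C(x,t) = M/(n_e·A·√(4πDt)) · exp(−(x−vt)²/(4Dt)), with n_e·A the pore (flow) area.
Plume center vt = 0.397 × 207 = 82.179 m, so the well at 129 m is 46.821 m downgradient of the peak.
√(4πDt) = 57.02 m, giving peak height M/(n_e·A·√(4πDt)) = 1.52/(0.22 × 157 × 57.02) = 0.0007718 kg/m³.
(x−vt)²/(4Dt) = (46.821)²/(4 × 1.25 × 207) = 2.118; exp(−2.118) = 0.1203.
C = 0.0007718 × 0.1203 = 9.28e-05 kg/m³.

9.28e-05 kg/m³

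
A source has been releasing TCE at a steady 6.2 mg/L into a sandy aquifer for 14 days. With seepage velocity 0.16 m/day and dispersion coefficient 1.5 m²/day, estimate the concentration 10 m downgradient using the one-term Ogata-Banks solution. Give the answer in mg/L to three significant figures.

0.717 mg/L

For a continuous step input, C/C₀ ≈ ½·erfc((x−vt)/(2√(Dt))).
vt = 0.16 × 14 = 2.24 m and 2√(Dt) = 2√(1.5 × 14) = 9.165 m.
Argument (x−vt)/(2√(Dt)) = (10 − 2.24)/9.165 = 0.8467; ½·erfc(0.8467) = 0.1156.
C = 6.2 × 0.1156 = 0.717 mg/L.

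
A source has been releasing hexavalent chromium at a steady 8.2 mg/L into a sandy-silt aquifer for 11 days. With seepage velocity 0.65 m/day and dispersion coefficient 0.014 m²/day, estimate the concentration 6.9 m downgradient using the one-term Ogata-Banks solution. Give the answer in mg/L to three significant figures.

5.53 mg/L

For a continuous step input, C/C₀ ≈ ½·erfc((x−vt)/(2√(Dt))).
vt = 0.65 × 11 = 7.15 m and 2√(Dt) = 2√(0.014 × 11) = 0.7849 m.
Argument (x−vt)/(2√(Dt)) = (6.9 − 7.15)/0.7849 = -0.3185; ½·erfc(-0.3185) = 0.6738.
C = 8.2 × 0.6738 = 5.53 mg/L.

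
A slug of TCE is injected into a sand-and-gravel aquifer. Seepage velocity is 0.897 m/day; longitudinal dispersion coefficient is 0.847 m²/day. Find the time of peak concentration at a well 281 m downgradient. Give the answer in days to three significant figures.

312 days

For the 1D instantaneous-source solution, setting ∂C/∂t = 0 at fixed x gives v²t² + 2Dt − x² = 0, so t = (√(D² + v²x²) − D)/v².
√(D² + v²x²) = √(0.847² + 0.897² × 281²) = 252.1; v² = 0.804609.
t = (252.1 − 0.847)/0.804609 = 312 days (vs. the pure-advection estimate x/v = 313 d).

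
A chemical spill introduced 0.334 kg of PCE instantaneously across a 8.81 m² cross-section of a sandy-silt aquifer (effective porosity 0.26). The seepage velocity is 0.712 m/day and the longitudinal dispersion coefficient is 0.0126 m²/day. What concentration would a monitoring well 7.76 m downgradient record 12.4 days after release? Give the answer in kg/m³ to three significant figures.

0.0167 kg/m³

For an instantaneous plane source, C(x,t) = M/(n_e·A·√(4πDt)) · exp(−(x−vt)²/(4Dt)), with n_e·A the pore (flow) area.
Plume center vt = 0.712 × 12.4 = 8.8288 m, so the well at 7.76 m is 1.0688 m upgradient of the peak.
√(4πDt) = 1.401 m, giving peak height M/(n_e·A·√(4πDt)) = 0.334/(0.26 × 8.81 × 1.401) = 0.1041 kg/m³.
(x−vt)²/(4Dt) = (-1.0688)²/(4 × 0.0126 × 12.4) = 1.828; exp(−1.828) = 0.1607.
C = 0.1041 × 0.1607 = 0.0167 kg/m³.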